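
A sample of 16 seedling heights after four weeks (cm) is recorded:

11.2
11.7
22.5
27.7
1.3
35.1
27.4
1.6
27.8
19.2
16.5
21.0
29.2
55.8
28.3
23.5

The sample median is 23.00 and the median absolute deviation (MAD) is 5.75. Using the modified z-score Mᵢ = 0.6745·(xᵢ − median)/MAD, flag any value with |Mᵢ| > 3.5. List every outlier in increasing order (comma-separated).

|Mᵢ| > 3.5 ⇔ |xᵢ − 23.00| > 3.5·5.75/0.6745 = 29.84.
So outliers lie outside [-6.84, 52.84].
55.8: M = 3.85 → outlier.

55.8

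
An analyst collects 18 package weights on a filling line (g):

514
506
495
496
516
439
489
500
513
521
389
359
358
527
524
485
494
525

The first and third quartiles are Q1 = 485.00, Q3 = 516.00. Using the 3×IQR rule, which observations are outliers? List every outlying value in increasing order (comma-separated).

IQR = Q3 − Q1 = 516.00 − 485.00 = 31.00.
Lower fence = Q1 − 3·IQR = 485.00 − 93.00 = 392.00.
Upper fence = Q3 + 3·IQR = 516.00 + 93.00 = 609.00.
358 < 392.00 → outlier.
359 < 392.00 → outlier.
389 < 392.00 → outlier.
All remaining values lie within [392.00, 609.00].

358, 359, 389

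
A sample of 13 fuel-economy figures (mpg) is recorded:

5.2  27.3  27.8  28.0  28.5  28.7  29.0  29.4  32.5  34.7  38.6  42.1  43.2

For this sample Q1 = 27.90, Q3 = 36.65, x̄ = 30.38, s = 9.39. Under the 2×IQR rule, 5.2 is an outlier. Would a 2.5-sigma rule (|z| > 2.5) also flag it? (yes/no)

z = (5.2 − 30.38) / 9.39 = -2.68.
|z| = 2.68 > 2.5.

yes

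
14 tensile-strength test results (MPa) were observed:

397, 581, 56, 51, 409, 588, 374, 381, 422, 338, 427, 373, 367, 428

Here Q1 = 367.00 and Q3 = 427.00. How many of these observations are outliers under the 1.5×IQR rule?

4

IQR = 60.00; fences at 367.00 − 90.00 = 277.00 and 427.00 + 90.00 = 517.00.
Outside the cutoffs: 51, 56, 581, 588.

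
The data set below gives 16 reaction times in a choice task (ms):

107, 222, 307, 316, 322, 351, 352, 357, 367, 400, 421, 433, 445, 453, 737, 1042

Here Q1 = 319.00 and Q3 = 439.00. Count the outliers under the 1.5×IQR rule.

IQR = 120.00; fences at 319.00 − 180.00 = 139.00 and 439.00 + 180.00 = 619.00.
Outside the cutoffs: 107, 737, 1042.

3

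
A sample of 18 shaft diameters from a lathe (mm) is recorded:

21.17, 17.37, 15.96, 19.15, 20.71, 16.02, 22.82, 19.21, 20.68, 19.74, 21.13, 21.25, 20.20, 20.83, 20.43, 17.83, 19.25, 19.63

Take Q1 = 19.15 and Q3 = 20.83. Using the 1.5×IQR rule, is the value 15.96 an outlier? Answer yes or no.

IQR = Q3 − Q1 = 20.83 − 19.15 = 1.68.
Lower fence = Q1 − 1.5·IQR = 19.15 − 2.52 = 16.63.
Upper fence = Q3 + 1.5·IQR = 20.83 + 2.52 = 23.35.
15.96 lies below the lower fence.

yes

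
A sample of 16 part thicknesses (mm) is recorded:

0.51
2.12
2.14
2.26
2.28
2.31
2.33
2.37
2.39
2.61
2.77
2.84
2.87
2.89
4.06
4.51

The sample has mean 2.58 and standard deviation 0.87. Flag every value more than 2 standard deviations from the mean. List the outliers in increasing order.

Cutoffs at x̄ ± 2s: 2.58 ± 2·0.87 = [0.84, 4.32].
0.51: z = -2.38, |z| > 2 → outlier.
4.51: z = 2.22, |z| > 2 → outlier.
Every other value lies within [0.84, 4.32].

0.51, 4.51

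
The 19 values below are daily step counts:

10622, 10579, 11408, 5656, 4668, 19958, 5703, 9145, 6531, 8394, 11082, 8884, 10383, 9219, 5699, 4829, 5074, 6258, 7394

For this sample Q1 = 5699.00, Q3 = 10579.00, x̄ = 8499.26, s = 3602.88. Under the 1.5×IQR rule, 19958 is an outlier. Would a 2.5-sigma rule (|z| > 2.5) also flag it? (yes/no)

yes

z = (19958 − 8499.26) / 3602.88 = 3.18.
|z| = 3.18 > 2.5.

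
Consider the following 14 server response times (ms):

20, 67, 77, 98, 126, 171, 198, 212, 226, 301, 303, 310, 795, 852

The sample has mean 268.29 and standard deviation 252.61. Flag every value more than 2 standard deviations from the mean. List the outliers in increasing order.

795, 852

Cutoffs at x̄ ± 2s: 268.29 ± 2·252.61 = [-236.93, 773.51].
795: z = 2.09, |z| > 2 → outlier.
852: z = 2.31, |z| > 2 → outlier.
Every other value lies within [-236.93, 773.51].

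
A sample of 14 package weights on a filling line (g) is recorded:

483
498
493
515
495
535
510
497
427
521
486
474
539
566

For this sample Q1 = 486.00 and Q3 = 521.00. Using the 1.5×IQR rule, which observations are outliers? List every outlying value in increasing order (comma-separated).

427

IQR = Q3 − Q1 = 521.00 − 486.00 = 35.00.
Lower fence = Q1 − 1.5·IQR = 486.00 − 52.50 = 433.50.
Upper fence = Q3 + 1.5·IQR = 521.00 + 52.50 = 573.50.
427 < 433.50 → outlier.
All remaining values lie within [433.50, 573.50].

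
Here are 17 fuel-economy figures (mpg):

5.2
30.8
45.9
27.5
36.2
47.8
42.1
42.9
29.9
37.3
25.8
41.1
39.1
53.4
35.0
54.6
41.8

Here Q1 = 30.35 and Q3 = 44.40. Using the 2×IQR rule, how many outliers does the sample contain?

IQR = 14.05; fences at 30.35 − 28.10 = 2.25 and 44.40 + 28.10 = 72.50.
Every value lies within the cutoffs.

0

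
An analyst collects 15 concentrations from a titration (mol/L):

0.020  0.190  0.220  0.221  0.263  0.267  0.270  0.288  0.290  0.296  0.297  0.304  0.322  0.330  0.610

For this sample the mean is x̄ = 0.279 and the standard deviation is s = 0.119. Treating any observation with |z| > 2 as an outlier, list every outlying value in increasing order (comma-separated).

0.020, 0.610

Cutoffs at x̄ ± 2s: 0.279 ± 2·0.119 = [0.041, 0.517].
0.020: z = -2.18, |z| > 2 → outlier.
0.610: z = 2.78, |z| > 2 → outlier.
Every other value lies within [0.041, 0.517].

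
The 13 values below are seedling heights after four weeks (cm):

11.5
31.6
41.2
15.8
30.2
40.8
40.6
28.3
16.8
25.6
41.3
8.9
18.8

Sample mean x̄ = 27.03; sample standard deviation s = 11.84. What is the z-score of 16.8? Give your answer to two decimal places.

z = (16.8 − 27.03) / 11.84 = -0.86.

-0.86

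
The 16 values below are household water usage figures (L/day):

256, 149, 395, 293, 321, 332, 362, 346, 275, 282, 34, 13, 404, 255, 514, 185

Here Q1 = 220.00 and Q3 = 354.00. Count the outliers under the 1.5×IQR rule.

1

IQR = 134.00; fences at 220.00 − 201.00 = 19.00 and 354.00 + 201.00 = 555.00.
Outside the cutoffs: 13.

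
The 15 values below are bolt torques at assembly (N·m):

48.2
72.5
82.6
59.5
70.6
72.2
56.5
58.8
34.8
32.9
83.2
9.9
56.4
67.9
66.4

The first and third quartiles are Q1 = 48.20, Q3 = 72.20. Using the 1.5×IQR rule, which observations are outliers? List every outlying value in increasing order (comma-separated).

IQR = Q3 − Q1 = 72.20 − 48.20 = 24.00.
Lower fence = Q1 − 1.5·IQR = 48.20 − 36.00 = 12.20.
Upper fence = Q3 + 1.5·IQR = 72.20 + 36.00 = 108.20.
9.9 < 12.20 → outlier.
All remaining values lie within [12.20, 108.20].

9.9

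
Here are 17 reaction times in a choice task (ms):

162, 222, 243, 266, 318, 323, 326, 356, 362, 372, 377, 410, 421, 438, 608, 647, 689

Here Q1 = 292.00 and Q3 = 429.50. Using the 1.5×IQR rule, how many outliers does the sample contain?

2

IQR = 137.50; fences at 292.00 − 206.25 = 85.75 and 429.50 + 206.25 = 635.75.
Outside the cutoffs: 647, 689.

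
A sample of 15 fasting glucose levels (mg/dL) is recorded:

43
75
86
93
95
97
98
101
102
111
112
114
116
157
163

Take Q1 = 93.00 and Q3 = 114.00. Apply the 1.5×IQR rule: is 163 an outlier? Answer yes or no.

IQR = Q3 − Q1 = 114.00 − 93.00 = 21.00.
Lower fence = Q1 − 1.5·IQR = 93.00 − 31.50 = 61.50.
Upper fence = Q3 + 1.5·IQR = 114.00 + 31.50 = 145.50.
163 lies above the upper fence.

yes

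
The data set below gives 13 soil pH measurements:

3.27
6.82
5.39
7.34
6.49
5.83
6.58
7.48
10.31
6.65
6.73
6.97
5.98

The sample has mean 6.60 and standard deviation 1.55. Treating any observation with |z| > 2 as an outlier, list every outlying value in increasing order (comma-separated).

Cutoffs at x̄ ± 2s: 6.60 ± 2·1.55 = [3.50, 9.70].
3.27: z = -2.15, |z| > 2 → outlier.
10.31: z = 2.39, |z| > 2 → outlier.
Every other value lies within [3.50, 9.70].

3.27, 10.31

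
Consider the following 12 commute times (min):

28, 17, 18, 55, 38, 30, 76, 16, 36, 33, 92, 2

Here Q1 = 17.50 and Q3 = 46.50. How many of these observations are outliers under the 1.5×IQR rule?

1

IQR = 29.00; fences at 17.50 − 43.50 = -26.00 and 46.50 + 43.50 = 90.00.
Outside the cutoffs: 92.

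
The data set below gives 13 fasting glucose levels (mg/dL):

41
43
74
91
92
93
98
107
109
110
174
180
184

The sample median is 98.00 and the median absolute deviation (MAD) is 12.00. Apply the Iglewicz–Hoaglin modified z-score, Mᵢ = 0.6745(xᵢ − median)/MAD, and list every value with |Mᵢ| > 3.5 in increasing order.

|Mᵢ| > 3.5 ⇔ |xᵢ − 98.00| > 3.5·12.00/0.6745 = 62.27.
So outliers lie outside [35.73, 160.27].
174: M = 4.27 → outlier.
180: M = 4.61 → outlier.
184: M = 4.83 → outlier.

174, 180, 184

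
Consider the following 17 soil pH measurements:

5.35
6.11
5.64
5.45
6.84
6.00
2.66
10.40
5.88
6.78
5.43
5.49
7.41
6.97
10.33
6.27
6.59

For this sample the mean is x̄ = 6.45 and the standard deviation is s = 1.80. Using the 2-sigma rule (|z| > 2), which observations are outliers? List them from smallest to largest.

Cutoffs at x̄ ± 2s: 6.45 ± 2·1.80 = [2.85, 10.05].
2.66: z = -2.11, |z| > 2 → outlier.
10.33: z = 2.16, |z| > 2 → outlier.
10.40: z = 2.19, |z| > 2 → outlier.
Every other value lies within [2.85, 10.05].

2.66, 10.33, 10.40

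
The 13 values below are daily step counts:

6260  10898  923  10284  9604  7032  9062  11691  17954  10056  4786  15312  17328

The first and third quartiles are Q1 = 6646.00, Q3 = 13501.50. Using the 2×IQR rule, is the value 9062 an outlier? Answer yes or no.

IQR = Q3 − Q1 = 13501.50 − 6646.00 = 6855.50.
Lower fence = Q1 − 2·IQR = 6646.00 − 13711.00 = -7065.00.
Upper fence = Q3 + 2·IQR = 13501.50 + 13711.00 = 27212.50.
9062 lies within [-7065.00, 27212.50].

no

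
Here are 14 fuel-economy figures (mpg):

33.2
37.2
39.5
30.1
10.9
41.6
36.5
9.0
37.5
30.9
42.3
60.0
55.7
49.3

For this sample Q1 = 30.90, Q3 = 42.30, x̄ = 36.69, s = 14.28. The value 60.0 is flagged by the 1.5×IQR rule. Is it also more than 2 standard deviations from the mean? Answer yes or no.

no

z = (60.0 − 36.69) / 14.28 = 1.63.
|z| = 1.63 ≤ 2.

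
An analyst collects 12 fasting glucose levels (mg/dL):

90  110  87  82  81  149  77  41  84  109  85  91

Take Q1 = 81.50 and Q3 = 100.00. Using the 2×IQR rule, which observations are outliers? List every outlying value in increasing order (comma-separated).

41, 149

IQR = Q3 − Q1 = 100.00 − 81.50 = 18.50.
Lower fence = Q1 − 2·IQR = 81.50 − 37.00 = 44.50.
Upper fence = Q3 + 2·IQR = 100.00 + 37.00 = 137.00.
41 < 44.50 → outlier.
149 > 137.00 → outlier.
All remaining values lie within [44.50, 137.00].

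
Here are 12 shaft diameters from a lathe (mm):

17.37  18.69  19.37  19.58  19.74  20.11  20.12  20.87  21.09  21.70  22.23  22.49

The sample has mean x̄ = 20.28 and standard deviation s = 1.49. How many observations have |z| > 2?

Cutoffs: x̄ ± 2s = [17.30, 23.26].
Every value lies within the cutoffs.

0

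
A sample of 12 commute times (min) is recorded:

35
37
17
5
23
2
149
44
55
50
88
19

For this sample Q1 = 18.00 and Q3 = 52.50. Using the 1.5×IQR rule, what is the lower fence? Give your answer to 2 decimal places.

IQR = Q3 − Q1 = 52.50 − 18.00 = 34.50.
Lower fence = Q1 − 1.5·IQR = 18.00 − 51.75 = -33.75.
Upper fence = Q3 + 1.5·IQR = 52.50 + 51.75 = 104.25.

-33.75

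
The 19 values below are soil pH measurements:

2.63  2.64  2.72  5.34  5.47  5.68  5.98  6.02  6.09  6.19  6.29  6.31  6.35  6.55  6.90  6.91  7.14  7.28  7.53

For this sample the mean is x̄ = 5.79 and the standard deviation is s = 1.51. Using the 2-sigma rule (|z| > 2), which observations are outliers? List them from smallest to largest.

Cutoffs at x̄ ± 2s: 5.79 ± 2·1.51 = [2.77, 8.81].
2.63: z = -2.09, |z| > 2 → outlier.
2.64: z = -2.09, |z| > 2 → outlier.
2.72: z = -2.03, |z| > 2 → outlier.
Every other value lies within [2.77, 8.81].

2.63, 2.64, 2.72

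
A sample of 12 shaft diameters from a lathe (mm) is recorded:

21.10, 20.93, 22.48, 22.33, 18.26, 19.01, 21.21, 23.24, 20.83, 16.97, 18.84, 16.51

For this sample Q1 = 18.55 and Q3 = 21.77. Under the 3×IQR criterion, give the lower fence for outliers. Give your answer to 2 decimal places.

IQR = Q3 − Q1 = 21.77 − 18.55 = 3.22.
Lower fence = Q1 − 3·IQR = 18.55 − 9.66 = 8.89.
Upper fence = Q3 + 3·IQR = 21.77 + 9.66 = 31.43.

8.89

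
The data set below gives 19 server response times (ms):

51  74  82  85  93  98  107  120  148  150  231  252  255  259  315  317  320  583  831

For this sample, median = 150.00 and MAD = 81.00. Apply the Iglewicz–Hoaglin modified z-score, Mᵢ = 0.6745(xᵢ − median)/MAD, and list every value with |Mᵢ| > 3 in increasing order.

|Mᵢ| > 3 ⇔ |xᵢ − 150.00| > 3·81.00/0.6745 = 360.27.
So outliers lie outside [-210.27, 510.27].
583: M = 3.61 → outlier.
831: M = 5.67 → outlier.

583, 831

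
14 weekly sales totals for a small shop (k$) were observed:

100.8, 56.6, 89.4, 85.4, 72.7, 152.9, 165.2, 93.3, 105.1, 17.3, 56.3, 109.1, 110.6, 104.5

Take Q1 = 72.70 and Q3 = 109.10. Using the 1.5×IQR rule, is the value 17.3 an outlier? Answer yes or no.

yes

IQR = Q3 − Q1 = 109.10 − 72.70 = 36.40.
Lower fence = Q1 − 1.5·IQR = 72.70 − 54.60 = 18.10.
Upper fence = Q3 + 1.5·IQR = 109.10 + 54.60 = 163.70.
17.3 lies below the lower fence.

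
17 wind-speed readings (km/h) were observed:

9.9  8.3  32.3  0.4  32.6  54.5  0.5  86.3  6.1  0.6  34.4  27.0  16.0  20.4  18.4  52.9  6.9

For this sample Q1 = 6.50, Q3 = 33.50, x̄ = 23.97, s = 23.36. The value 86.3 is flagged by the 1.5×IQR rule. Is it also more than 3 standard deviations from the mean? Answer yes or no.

no

z = (86.3 − 23.97) / 23.36 = 2.67.
|z| = 2.67 ≤ 3.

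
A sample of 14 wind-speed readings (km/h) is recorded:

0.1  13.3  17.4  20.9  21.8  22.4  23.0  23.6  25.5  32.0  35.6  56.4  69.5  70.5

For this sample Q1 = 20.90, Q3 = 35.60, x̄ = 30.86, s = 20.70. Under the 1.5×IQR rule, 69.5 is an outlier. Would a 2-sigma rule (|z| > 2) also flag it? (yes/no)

no

z = (69.5 − 30.86) / 20.70 = 1.87.
|z| = 1.87 ≤ 2.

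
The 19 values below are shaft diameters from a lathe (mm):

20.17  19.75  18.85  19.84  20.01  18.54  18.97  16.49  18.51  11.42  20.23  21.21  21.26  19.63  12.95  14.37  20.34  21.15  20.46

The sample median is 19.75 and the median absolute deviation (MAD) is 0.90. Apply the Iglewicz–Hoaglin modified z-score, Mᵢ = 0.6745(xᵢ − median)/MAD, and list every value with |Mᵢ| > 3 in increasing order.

|Mᵢ| > 3 ⇔ |xᵢ − 19.75| > 3·0.90/0.6745 = 4.00.
So outliers lie outside [15.75, 23.75].
11.42: M = -6.24 → outlier.
12.95: M = -5.10 → outlier.
14.37: M = -4.03 → outlier.

11.42, 12.95, 14.37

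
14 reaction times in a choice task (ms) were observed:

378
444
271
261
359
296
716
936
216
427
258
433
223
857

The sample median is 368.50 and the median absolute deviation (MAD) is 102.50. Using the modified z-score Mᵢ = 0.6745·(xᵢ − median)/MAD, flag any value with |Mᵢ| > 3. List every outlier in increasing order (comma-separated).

857, 936

|Mᵢ| > 3 ⇔ |xᵢ − 368.50| > 3·102.50/0.6745 = 455.89.
So outliers lie outside [-87.39, 824.39].
857: M = 3.21 → outlier.
936: M = 3.73 → outlier.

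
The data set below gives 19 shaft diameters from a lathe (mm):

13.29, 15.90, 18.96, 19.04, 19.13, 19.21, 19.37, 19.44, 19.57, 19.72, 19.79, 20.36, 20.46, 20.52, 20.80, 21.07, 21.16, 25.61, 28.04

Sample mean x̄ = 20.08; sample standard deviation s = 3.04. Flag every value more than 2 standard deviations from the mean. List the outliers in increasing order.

13.29, 28.04

Cutoffs at x̄ ± 2s: 20.08 ± 2·3.04 = [14.00, 26.16].
13.29: z = -2.23, |z| > 2 → outlier.
28.04: z = 2.62, |z| > 2 → outlier.
Every other value lies within [14.00, 26.16].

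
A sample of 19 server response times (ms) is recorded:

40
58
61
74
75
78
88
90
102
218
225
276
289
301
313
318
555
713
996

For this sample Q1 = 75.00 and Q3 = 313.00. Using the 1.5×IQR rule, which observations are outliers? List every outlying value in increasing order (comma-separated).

IQR = Q3 − Q1 = 313.00 − 75.00 = 238.00.
Lower fence = Q1 − 1.5·IQR = 75.00 − 357.00 = -282.00.
Upper fence = Q3 + 1.5·IQR = 313.00 + 357.00 = 670.00.
713 > 670.00 → outlier.
996 > 670.00 → outlier.
All remaining values lie within [-282.00, 670.00].

713, 996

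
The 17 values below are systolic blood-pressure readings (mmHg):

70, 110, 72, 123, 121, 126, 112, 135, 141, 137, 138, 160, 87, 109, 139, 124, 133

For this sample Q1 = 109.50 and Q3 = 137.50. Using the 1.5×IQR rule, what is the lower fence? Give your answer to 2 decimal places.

IQR = Q3 − Q1 = 137.50 − 109.50 = 28.00.
Lower fence = Q1 − 1.5·IQR = 109.50 − 42.00 = 67.50.
Upper fence = Q3 + 1.5·IQR = 137.50 + 42.00 = 179.50.

67.50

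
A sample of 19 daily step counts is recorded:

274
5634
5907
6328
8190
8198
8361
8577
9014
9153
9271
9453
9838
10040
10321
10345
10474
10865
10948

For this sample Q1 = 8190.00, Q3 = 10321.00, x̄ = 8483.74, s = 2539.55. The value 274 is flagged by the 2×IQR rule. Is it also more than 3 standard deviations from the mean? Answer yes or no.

yes

z = (274 − 8483.74) / 2539.55 = -3.23.
|z| = 3.23 > 3.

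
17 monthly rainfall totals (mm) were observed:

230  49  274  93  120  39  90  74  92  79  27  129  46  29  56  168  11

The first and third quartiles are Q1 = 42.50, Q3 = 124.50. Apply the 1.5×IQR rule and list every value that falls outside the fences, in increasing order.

IQR = Q3 − Q1 = 124.50 − 42.50 = 82.00.
Lower fence = Q1 − 1.5·IQR = 42.50 − 123.00 = -80.50.
Upper fence = Q3 + 1.5·IQR = 124.50 + 123.00 = 247.50.
274 > 247.50 → outlier.
All remaining values lie within [-80.50, 247.50].

274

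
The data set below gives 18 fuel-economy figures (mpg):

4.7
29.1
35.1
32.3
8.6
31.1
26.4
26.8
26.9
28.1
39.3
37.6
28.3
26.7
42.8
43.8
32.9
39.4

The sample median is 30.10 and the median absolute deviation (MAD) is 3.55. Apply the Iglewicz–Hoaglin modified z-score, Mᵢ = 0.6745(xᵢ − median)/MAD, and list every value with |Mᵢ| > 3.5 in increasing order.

|Mᵢ| > 3.5 ⇔ |xᵢ − 30.10| > 3.5·3.55/0.6745 = 18.42.
So outliers lie outside [11.68, 48.52].
4.7: M = -4.83 → outlier.
8.6: M = -4.09 → outlier.

4.7, 8.6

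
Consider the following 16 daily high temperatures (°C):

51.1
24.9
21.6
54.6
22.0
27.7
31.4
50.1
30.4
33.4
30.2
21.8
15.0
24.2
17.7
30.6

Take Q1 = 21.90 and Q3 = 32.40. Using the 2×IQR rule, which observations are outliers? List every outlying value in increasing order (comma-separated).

54.6

IQR = Q3 − Q1 = 32.40 − 21.90 = 10.50.
Lower fence = Q1 − 2·IQR = 21.90 − 21.00 = 0.90.
Upper fence = Q3 + 2·IQR = 32.40 + 21.00 = 53.40.
54.6 > 53.40 → outlier.
All remaining values lie within [0.90, 53.40].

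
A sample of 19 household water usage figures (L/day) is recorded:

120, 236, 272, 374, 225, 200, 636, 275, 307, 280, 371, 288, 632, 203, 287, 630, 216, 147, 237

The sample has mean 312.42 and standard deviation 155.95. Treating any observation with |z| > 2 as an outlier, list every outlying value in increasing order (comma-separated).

630, 632, 636

Cutoffs at x̄ ± 2s: 312.42 ± 2·155.95 = [0.52, 624.32].
630: z = 2.04, |z| > 2 → outlier.
632: z = 2.05, |z| > 2 → outlier.
636: z = 2.07, |z| > 2 → outlier.
Every other value lies within [0.52, 624.32].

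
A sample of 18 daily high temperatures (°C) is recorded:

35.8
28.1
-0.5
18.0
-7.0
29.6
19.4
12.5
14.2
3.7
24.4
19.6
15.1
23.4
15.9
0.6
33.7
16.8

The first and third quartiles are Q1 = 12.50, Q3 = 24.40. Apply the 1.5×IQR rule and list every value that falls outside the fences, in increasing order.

-7.0

IQR = Q3 − Q1 = 24.40 − 12.50 = 11.90.
Lower fence = Q1 − 1.5·IQR = 12.50 − 17.85 = -5.35.
Upper fence = Q3 + 1.5·IQR = 24.40 + 17.85 = 42.25.
-7.0 < -5.35 → outlier.
All remaining values lie within [-5.35, 42.25].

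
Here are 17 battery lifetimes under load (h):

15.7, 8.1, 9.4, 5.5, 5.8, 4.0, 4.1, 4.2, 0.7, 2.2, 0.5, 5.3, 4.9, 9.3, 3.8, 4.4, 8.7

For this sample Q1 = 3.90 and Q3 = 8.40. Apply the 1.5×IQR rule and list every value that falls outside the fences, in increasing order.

IQR = Q3 − Q1 = 8.40 − 3.90 = 4.50.
Lower fence = Q1 − 1.5·IQR = 3.90 − 6.75 = -2.85.
Upper fence = Q3 + 1.5·IQR = 8.40 + 6.75 = 15.15.
15.7 > 15.15 → outlier.
All remaining values lie within [-2.85, 15.15].

15.7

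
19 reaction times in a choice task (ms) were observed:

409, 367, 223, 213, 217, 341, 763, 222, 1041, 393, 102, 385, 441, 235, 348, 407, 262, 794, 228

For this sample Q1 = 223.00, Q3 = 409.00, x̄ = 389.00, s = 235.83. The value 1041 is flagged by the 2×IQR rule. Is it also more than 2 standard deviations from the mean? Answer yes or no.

yes

z = (1041 − 389.00) / 235.83 = 2.76.
|z| = 2.76 > 2.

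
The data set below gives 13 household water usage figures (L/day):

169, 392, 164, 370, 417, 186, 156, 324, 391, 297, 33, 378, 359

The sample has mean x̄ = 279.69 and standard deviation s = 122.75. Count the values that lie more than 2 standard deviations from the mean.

Cutoffs: x̄ ± 2s = [34.19, 525.19].
Outside the cutoffs: 33.

1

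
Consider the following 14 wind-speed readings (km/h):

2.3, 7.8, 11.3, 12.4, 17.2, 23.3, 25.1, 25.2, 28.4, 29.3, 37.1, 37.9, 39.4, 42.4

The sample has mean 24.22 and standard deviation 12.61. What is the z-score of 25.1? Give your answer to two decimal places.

0.07

z = (25.1 − 24.22) / 12.61 = 0.07.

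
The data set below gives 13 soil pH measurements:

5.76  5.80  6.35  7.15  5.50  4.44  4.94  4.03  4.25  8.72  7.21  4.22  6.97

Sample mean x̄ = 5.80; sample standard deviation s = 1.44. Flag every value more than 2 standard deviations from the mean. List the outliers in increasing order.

8.72

Cutoffs at x̄ ± 2s: 5.80 ± 2·1.44 = [2.92, 8.68].
8.72: z = 2.03, |z| > 2 → outlier.
Every other value lies within [2.92, 8.68].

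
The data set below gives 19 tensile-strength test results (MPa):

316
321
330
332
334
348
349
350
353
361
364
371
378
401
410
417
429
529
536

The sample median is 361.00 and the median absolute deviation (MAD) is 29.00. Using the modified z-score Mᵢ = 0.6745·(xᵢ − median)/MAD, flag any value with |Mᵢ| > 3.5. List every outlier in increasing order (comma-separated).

529, 536

|Mᵢ| > 3.5 ⇔ |xᵢ − 361.00| > 3.5·29.00/0.6745 = 150.48.
So outliers lie outside [210.52, 511.48].
529: M = 3.91 → outlier.
536: M = 4.07 → outlier.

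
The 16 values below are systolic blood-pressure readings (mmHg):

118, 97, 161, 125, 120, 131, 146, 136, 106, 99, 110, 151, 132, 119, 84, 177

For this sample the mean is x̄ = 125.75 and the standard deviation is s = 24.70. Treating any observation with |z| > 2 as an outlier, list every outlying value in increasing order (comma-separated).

Cutoffs at x̄ ± 2s: 125.75 ± 2·24.70 = [76.35, 175.15].
177: z = 2.07, |z| > 2 → outlier.
Every other value lies within [76.35, 175.15].

177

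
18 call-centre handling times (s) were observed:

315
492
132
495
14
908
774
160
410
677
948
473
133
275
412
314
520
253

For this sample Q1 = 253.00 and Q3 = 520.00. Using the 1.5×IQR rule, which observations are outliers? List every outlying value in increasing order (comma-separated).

948

IQR = Q3 − Q1 = 520.00 − 253.00 = 267.00.
Lower fence = Q1 − 1.5·IQR = 253.00 − 400.50 = -147.50.
Upper fence = Q3 + 1.5·IQR = 520.00 + 400.50 = 920.50.
948 > 920.50 → outlier.
All remaining values lie within [-147.50, 920.50].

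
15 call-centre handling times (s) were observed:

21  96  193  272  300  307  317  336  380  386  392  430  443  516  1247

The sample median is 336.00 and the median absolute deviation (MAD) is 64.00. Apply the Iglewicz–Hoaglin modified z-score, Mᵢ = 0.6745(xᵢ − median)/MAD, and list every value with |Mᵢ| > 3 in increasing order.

21, 1247

|Mᵢ| > 3 ⇔ |xᵢ − 336.00| > 3·64.00/0.6745 = 284.66.
So outliers lie outside [51.34, 620.66].
21: M = -3.32 → outlier.
1247: M = 9.60 → outlier.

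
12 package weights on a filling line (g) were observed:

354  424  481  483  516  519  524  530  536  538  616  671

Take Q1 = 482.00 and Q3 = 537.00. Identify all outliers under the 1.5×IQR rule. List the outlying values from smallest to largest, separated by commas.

354, 671

IQR = Q3 − Q1 = 537.00 − 482.00 = 55.00.
Lower fence = Q1 − 1.5·IQR = 482.00 − 82.50 = 399.50.
Upper fence = Q3 + 1.5·IQR = 537.00 + 82.50 = 619.50.
354 < 399.50 → outlier.
671 > 619.50 → outlier.
All remaining values lie within [399.50, 619.50].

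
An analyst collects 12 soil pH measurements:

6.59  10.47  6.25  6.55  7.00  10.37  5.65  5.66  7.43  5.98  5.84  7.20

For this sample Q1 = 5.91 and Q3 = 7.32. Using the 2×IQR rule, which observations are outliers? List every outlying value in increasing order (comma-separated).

10.37, 10.47

IQR = Q3 − Q1 = 7.32 − 5.91 = 1.41.
Lower fence = Q1 − 2·IQR = 5.91 − 2.82 = 3.09.
Upper fence = Q3 + 2·IQR = 7.32 + 2.82 = 10.14.
10.37 > 10.14 → outlier.
10.47 > 10.14 → outlier.
All remaining values lie within [3.09, 10.14].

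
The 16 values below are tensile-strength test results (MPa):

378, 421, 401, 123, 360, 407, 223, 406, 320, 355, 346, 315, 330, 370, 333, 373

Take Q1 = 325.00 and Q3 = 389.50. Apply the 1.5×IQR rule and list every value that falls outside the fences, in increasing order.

123, 223

IQR = Q3 − Q1 = 389.50 − 325.00 = 64.50.
Lower fence = Q1 − 1.5·IQR = 325.00 − 96.75 = 228.25.
Upper fence = Q3 + 1.5·IQR = 389.50 + 96.75 = 486.25.
123 < 228.25 → outlier.
223 < 228.25 → outlier.
All remaining values lie within [228.25, 486.25].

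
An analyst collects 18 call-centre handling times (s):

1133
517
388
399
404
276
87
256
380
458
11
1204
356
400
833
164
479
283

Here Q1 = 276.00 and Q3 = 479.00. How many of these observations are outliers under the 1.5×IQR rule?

IQR = 203.00; fences at 276.00 − 304.50 = -28.50 and 479.00 + 304.50 = 783.50.
Outside the cutoffs: 833, 1133, 1204.

3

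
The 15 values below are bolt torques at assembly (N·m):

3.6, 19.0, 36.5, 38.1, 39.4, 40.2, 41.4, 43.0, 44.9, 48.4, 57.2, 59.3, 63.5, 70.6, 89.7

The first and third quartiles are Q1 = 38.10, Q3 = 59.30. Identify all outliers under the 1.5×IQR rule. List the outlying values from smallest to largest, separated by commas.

3.6

IQR = Q3 − Q1 = 59.30 − 38.10 = 21.20.
Lower fence = Q1 − 1.5·IQR = 38.10 − 31.80 = 6.30.
Upper fence = Q3 + 1.5·IQR = 59.30 + 31.80 = 91.10.
3.6 < 6.30 → outlier.
All remaining values lie within [6.30, 91.10].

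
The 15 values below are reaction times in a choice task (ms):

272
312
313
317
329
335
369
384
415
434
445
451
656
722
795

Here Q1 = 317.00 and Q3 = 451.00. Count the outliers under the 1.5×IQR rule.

3

IQR = 134.00; fences at 317.00 − 201.00 = 116.00 and 451.00 + 201.00 = 652.00.
Outside the cutoffs: 656, 722, 795.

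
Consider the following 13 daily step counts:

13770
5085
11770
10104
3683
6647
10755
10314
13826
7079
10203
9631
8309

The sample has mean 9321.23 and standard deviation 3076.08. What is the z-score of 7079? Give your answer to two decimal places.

-0.73

z = (7079 − 9321.23) / 3076.08 = -0.73.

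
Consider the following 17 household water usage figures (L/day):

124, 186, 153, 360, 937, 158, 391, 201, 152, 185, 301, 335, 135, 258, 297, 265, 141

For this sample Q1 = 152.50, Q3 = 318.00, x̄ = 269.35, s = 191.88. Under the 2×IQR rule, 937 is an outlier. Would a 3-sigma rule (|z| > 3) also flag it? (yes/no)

z = (937 − 269.35) / 191.88 = 3.48.
|z| = 3.48 > 3.

yes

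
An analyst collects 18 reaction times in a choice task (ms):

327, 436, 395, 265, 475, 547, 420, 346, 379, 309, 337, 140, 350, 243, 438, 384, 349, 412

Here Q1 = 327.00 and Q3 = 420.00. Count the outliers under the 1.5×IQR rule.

IQR = 93.00; fences at 327.00 − 139.50 = 187.50 and 420.00 + 139.50 = 559.50.
Outside the cutoffs: 140.

1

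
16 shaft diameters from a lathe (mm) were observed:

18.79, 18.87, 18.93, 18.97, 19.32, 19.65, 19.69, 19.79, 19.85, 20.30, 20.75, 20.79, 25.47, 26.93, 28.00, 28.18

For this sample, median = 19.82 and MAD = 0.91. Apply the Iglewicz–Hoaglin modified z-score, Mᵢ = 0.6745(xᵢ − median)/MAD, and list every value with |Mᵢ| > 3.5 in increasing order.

|Mᵢ| > 3.5 ⇔ |xᵢ − 19.82| > 3.5·0.91/0.6745 = 4.72.
So outliers lie outside [15.10, 24.54].
25.47: M = 4.19 → outlier.
26.93: M = 5.27 → outlier.
28.00: M = 6.06 → outlier.
28.18: M = 6.20 → outlier.

25.47, 26.93, 28.00, 28.18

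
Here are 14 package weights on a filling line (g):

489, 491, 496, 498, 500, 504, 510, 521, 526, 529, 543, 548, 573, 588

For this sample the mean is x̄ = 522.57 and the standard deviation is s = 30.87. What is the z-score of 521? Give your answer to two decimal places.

z = (521 − 522.57) / 30.87 = -0.05.

-0.05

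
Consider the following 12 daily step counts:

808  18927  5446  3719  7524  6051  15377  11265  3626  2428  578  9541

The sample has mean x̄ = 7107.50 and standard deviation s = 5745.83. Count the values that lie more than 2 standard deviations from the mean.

1

Cutoffs: x̄ ± 2s = [-4384.16, 18599.16].
Outside the cutoffs: 18927.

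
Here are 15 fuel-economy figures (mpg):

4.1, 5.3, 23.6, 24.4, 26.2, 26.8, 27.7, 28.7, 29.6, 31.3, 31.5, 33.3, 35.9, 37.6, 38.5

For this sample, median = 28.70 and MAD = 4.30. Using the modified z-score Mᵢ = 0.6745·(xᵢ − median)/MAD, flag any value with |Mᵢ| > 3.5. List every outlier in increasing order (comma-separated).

|Mᵢ| > 3.5 ⇔ |xᵢ − 28.70| > 3.5·4.30/0.6745 = 22.31.
So outliers lie outside [6.39, 51.01].
4.1: M = -3.86 → outlier.
5.3: M = -3.67 → outlier.

4.1, 5.3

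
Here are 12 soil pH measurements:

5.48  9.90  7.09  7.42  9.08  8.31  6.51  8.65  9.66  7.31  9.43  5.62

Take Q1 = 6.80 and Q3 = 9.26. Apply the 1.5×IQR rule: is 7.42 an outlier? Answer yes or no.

no

IQR = Q3 − Q1 = 9.26 − 6.80 = 2.46.
Lower fence = Q1 − 1.5·IQR = 6.80 − 3.69 = 3.11.
Upper fence = Q3 + 1.5·IQR = 9.26 + 3.69 = 12.95.
7.42 lies within [3.11, 12.95].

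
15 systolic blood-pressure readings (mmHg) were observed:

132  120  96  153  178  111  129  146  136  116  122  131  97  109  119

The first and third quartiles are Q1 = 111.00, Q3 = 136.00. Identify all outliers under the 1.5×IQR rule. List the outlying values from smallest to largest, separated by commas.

IQR = Q3 − Q1 = 136.00 − 111.00 = 25.00.
Lower fence = Q1 − 1.5·IQR = 111.00 − 37.50 = 73.50.
Upper fence = Q3 + 1.5·IQR = 136.00 + 37.50 = 173.50.
178 > 173.50 → outlier.
All remaining values lie within [73.50, 173.50].

178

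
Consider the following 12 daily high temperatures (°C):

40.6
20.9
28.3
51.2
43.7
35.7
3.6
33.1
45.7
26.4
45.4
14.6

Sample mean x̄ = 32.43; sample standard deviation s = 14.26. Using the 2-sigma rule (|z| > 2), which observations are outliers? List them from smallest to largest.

Cutoffs at x̄ ± 2s: 32.43 ± 2·14.26 = [3.91, 60.95].
3.6: z = -2.02, |z| > 2 → outlier.
Every other value lies within [3.91, 60.95].

3.6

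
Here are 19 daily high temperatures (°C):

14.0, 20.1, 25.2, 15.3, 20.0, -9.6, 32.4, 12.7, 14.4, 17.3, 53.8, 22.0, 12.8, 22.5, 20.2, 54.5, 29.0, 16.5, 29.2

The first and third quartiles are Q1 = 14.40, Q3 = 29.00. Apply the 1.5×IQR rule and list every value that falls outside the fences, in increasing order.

-9.6, 53.8, 54.5

IQR = Q3 − Q1 = 29.00 − 14.40 = 14.60.
Lower fence = Q1 − 1.5·IQR = 14.40 − 21.90 = -7.50.
Upper fence = Q3 + 1.5·IQR = 29.00 + 21.90 = 50.90.
-9.6 < -7.50 → outlier.
53.8 > 50.90 → outlier.
54.5 > 50.90 → outlier.
All remaining values lie within [-7.50, 50.90].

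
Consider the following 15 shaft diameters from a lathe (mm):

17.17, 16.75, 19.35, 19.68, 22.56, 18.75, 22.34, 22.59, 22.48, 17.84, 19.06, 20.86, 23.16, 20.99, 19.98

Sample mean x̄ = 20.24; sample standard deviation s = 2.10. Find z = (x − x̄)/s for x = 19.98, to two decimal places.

-0.12

z = (19.98 − 20.24) / 2.10 = -0.12.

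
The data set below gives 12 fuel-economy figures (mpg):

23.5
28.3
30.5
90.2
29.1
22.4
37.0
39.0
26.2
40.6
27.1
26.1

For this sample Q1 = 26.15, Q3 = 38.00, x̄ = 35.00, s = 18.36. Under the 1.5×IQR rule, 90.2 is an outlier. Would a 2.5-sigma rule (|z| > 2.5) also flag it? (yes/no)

yes

z = (90.2 − 35.00) / 18.36 = 3.01.
|z| = 3.01 > 2.5.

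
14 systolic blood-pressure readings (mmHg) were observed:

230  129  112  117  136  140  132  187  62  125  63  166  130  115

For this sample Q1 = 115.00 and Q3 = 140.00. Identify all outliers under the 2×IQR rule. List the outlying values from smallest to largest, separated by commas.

62, 63, 230

IQR = Q3 − Q1 = 140.00 − 115.00 = 25.00.
Lower fence = Q1 − 2·IQR = 115.00 − 50.00 = 65.00.
Upper fence = Q3 + 2·IQR = 140.00 + 50.00 = 190.00.
62 < 65.00 → outlier.
63 < 65.00 → outlier.
230 > 190.00 → outlier.
All remaining values lie within [65.00, 190.00].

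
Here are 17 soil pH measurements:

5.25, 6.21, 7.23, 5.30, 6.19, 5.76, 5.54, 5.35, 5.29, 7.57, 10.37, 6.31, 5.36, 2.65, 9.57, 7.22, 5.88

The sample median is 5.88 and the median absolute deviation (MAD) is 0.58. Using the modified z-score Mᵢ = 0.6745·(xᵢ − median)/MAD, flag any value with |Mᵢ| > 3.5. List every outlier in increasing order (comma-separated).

|Mᵢ| > 3.5 ⇔ |xᵢ − 5.88| > 3.5·0.58/0.6745 = 3.01.
So outliers lie outside [2.87, 8.89].
2.65: M = -3.76 → outlier.
9.57: M = 4.29 → outlier.
10.37: M = 5.22 → outlier.

2.65, 9.57, 10.37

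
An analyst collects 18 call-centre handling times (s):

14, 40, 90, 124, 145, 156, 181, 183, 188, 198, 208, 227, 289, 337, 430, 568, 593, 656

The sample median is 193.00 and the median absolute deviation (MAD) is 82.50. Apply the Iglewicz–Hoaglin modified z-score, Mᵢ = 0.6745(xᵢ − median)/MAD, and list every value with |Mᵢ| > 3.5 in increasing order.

|Mᵢ| > 3.5 ⇔ |xᵢ − 193.00| > 3.5·82.50/0.6745 = 428.09.
So outliers lie outside [-235.09, 621.09].
656: M = 3.79 → outlier.

656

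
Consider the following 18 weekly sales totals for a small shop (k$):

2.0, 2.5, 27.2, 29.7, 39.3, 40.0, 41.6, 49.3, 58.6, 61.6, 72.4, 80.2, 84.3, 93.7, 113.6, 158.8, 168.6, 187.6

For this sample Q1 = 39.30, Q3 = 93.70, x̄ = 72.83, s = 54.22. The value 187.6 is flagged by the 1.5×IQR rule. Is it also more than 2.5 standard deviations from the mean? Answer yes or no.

no

z = (187.6 − 72.83) / 54.22 = 2.12.
|z| = 2.12 ≤ 2.5.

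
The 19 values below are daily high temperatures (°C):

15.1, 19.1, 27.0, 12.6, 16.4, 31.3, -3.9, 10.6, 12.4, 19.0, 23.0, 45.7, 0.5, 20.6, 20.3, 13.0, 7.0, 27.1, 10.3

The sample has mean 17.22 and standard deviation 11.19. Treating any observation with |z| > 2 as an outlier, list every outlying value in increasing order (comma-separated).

45.7

Cutoffs at x̄ ± 2s: 17.22 ± 2·11.19 = [-5.16, 39.60].
45.7: z = 2.55, |z| > 2 → outlier.
Every other value lies within [-5.16, 39.60].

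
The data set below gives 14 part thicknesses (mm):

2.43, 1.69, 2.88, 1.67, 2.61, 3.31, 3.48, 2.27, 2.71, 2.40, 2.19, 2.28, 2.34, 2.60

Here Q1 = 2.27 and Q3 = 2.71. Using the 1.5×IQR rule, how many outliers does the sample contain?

IQR = 0.44; fences at 2.27 − 0.66 = 1.61 and 2.71 + 0.66 = 3.37.
Outside the cutoffs: 3.48.

1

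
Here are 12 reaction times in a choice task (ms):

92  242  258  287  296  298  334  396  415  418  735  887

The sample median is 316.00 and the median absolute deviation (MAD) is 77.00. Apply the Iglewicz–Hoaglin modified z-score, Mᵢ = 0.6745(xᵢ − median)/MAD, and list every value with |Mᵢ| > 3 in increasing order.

|Mᵢ| > 3 ⇔ |xᵢ − 316.00| > 3·77.00/0.6745 = 342.48.
So outliers lie outside [-26.48, 658.48].
735: M = 3.67 → outlier.
887: M = 5.00 → outlier.

735, 887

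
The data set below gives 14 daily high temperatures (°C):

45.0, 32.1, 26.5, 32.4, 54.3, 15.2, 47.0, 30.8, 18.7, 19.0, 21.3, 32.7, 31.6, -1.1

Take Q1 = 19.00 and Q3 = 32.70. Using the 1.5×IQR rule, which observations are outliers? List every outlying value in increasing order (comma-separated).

54.3

IQR = Q3 − Q1 = 32.70 − 19.00 = 13.70.
Lower fence = Q1 − 1.5·IQR = 19.00 − 20.55 = -1.55.
Upper fence = Q3 + 1.5·IQR = 32.70 + 20.55 = 53.25.
54.3 > 53.25 → outlier.
All remaining values lie within [-1.55, 53.25].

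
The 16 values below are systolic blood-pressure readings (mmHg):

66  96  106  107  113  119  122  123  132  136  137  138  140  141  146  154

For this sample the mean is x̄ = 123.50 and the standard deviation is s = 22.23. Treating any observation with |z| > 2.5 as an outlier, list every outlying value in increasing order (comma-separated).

Cutoffs at x̄ ± 2.5s: 123.50 ± 2.5·22.23 = [67.925, 179.075].
66: z = -2.59, |z| > 2.5 → outlier.
Every other value lies within [67.925, 179.075].

66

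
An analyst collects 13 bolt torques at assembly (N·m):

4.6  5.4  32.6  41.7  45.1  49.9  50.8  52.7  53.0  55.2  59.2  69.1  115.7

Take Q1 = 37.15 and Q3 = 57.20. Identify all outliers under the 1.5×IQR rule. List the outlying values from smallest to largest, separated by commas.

IQR = Q3 − Q1 = 57.20 − 37.15 = 20.05.
Lower fence = Q1 − 1.5·IQR = 37.15 − 30.075 = 7.075.
Upper fence = Q3 + 1.5·IQR = 57.20 + 30.075 = 87.275.
4.6 < 7.075 → outlier.
5.4 < 7.075 → outlier.
115.7 > 87.275 → outlier.
All remaining values lie within [7.075, 87.275].

4.6, 5.4, 115.7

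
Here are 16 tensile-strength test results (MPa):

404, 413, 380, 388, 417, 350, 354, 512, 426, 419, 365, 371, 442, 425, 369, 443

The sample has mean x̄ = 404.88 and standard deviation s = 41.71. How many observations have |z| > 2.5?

Cutoffs: x̄ ± 2.5s = [300.605, 509.155].
Outside the cutoffs: 512.

1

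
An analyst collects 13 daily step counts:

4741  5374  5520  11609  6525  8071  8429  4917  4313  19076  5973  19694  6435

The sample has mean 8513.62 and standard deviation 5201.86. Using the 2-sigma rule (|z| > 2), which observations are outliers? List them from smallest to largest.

19076, 19694

Cutoffs at x̄ ± 2s: 8513.62 ± 2·5201.86 = [-1890.10, 18917.34].
19076: z = 2.03, |z| > 2 → outlier.
19694: z = 2.15, |z| > 2 → outlier.
Every other value lies within [-1890.10, 18917.34].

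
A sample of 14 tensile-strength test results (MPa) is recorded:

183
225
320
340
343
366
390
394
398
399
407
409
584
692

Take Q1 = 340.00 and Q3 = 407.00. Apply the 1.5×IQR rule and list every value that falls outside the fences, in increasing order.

183, 225, 584, 692

IQR = Q3 − Q1 = 407.00 − 340.00 = 67.00.
Lower fence = Q1 − 1.5·IQR = 340.00 − 100.50 = 239.50.
Upper fence = Q3 + 1.5·IQR = 407.00 + 100.50 = 507.50.
183 < 239.50 → outlier.
225 < 239.50 → outlier.
584 > 507.50 → outlier.
692 > 507.50 → outlier.
All remaining values lie within [239.50, 507.50].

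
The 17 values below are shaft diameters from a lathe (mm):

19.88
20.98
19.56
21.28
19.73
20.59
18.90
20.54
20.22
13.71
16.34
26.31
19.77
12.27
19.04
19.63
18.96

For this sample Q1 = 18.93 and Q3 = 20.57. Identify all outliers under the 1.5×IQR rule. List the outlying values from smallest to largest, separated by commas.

12.27, 13.71, 16.34, 26.31

IQR = Q3 − Q1 = 20.57 − 18.93 = 1.64.
Lower fence = Q1 − 1.5·IQR = 18.93 − 2.46 = 16.47.
Upper fence = Q3 + 1.5·IQR = 20.57 + 2.46 = 23.03.
12.27 < 16.47 → outlier.
13.71 < 16.47 → outlier.
16.34 < 16.47 → outlier.
26.31 > 23.03 → outlier.
All remaining values lie within [16.47, 23.03].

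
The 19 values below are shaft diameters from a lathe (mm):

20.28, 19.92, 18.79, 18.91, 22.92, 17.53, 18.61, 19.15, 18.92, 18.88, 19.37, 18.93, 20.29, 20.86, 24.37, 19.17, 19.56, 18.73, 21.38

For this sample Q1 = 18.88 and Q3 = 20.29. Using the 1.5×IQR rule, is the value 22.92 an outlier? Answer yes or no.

IQR = Q3 − Q1 = 20.29 − 18.88 = 1.41.
Lower fence = Q1 − 1.5·IQR = 18.88 − 2.115 = 16.765.
Upper fence = Q3 + 1.5·IQR = 20.29 + 2.115 = 22.405.
22.92 lies above the upper fence.

yes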